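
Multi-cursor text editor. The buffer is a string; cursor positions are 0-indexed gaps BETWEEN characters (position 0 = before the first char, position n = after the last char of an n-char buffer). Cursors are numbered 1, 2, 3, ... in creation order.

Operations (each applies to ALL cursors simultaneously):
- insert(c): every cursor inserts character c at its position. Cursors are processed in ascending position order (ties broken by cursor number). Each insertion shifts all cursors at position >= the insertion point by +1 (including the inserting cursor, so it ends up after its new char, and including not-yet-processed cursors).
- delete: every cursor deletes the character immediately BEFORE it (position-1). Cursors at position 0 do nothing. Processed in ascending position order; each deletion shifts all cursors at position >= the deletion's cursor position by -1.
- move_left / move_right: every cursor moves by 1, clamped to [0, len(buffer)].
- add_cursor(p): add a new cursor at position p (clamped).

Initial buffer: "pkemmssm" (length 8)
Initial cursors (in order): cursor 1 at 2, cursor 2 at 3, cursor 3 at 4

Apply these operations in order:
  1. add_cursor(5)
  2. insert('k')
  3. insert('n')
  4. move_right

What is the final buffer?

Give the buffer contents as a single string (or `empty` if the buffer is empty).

After op 1 (add_cursor(5)): buffer="pkemmssm" (len 8), cursors c1@2 c2@3 c3@4 c4@5, authorship ........
After op 2 (insert('k')): buffer="pkkekmkmkssm" (len 12), cursors c1@3 c2@5 c3@7 c4@9, authorship ..1.2.3.4...
After op 3 (insert('n')): buffer="pkkneknmknmknssm" (len 16), cursors c1@4 c2@7 c3@10 c4@13, authorship ..11.22.33.44...
After op 4 (move_right): buffer="pkkneknmknmknssm" (len 16), cursors c1@5 c2@8 c3@11 c4@14, authorship ..11.22.33.44...

Answer: pkkneknmknmknssm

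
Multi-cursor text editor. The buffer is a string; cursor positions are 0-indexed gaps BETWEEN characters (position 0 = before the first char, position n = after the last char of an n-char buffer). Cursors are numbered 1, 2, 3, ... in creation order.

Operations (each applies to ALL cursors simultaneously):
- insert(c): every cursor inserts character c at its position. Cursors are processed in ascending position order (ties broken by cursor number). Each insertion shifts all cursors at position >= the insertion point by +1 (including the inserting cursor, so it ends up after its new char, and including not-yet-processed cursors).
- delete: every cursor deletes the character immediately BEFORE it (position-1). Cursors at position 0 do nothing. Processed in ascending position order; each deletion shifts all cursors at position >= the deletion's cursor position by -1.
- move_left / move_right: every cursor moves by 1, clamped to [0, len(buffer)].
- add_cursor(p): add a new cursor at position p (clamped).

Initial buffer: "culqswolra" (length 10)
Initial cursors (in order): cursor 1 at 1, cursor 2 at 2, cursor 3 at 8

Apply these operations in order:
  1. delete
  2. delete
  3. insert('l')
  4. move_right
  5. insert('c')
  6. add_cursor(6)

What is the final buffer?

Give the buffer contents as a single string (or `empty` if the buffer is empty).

Answer: lllccqswlrca

Derivation:
After op 1 (delete): buffer="lqswora" (len 7), cursors c1@0 c2@0 c3@5, authorship .......
After op 2 (delete): buffer="lqswra" (len 6), cursors c1@0 c2@0 c3@4, authorship ......
After op 3 (insert('l')): buffer="lllqswlra" (len 9), cursors c1@2 c2@2 c3@7, authorship 12....3..
After op 4 (move_right): buffer="lllqswlra" (len 9), cursors c1@3 c2@3 c3@8, authorship 12....3..
After op 5 (insert('c')): buffer="lllccqswlrca" (len 12), cursors c1@5 c2@5 c3@11, authorship 12.12...3.3.
After op 6 (add_cursor(6)): buffer="lllccqswlrca" (len 12), cursors c1@5 c2@5 c4@6 c3@11, authorship 12.12...3.3.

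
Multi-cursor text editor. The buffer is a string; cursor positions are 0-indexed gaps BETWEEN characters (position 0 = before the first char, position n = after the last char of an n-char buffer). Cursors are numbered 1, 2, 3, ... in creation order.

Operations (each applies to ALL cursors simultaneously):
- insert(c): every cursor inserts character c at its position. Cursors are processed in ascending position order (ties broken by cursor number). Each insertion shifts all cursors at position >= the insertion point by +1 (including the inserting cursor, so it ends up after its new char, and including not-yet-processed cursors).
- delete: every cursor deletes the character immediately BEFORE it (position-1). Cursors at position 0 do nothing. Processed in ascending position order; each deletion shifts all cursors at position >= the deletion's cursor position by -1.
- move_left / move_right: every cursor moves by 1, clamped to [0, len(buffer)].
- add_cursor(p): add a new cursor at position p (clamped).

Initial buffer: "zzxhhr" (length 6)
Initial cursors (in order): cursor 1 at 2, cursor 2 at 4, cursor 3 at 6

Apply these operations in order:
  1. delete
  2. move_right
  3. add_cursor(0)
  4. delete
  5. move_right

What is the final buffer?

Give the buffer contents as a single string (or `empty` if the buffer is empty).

After op 1 (delete): buffer="zxh" (len 3), cursors c1@1 c2@2 c3@3, authorship ...
After op 2 (move_right): buffer="zxh" (len 3), cursors c1@2 c2@3 c3@3, authorship ...
After op 3 (add_cursor(0)): buffer="zxh" (len 3), cursors c4@0 c1@2 c2@3 c3@3, authorship ...
After op 4 (delete): buffer="" (len 0), cursors c1@0 c2@0 c3@0 c4@0, authorship 
After op 5 (move_right): buffer="" (len 0), cursors c1@0 c2@0 c3@0 c4@0, authorship 

Answer: empty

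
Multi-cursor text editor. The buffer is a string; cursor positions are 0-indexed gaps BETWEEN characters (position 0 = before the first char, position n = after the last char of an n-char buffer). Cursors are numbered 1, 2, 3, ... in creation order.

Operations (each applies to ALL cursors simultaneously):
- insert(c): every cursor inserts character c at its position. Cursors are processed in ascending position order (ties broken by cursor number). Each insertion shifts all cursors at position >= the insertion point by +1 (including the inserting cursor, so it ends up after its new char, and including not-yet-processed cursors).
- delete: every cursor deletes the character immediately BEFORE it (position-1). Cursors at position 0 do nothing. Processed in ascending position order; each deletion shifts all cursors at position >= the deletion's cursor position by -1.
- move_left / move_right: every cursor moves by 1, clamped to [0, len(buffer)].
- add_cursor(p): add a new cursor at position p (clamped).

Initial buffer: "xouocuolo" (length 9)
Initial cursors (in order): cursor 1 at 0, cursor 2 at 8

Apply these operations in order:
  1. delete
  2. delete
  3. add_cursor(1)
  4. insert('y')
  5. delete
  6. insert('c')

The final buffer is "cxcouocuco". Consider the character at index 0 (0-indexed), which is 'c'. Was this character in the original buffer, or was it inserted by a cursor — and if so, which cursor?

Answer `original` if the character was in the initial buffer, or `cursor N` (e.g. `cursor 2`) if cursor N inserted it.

After op 1 (delete): buffer="xouocuoo" (len 8), cursors c1@0 c2@7, authorship ........
After op 2 (delete): buffer="xouocuo" (len 7), cursors c1@0 c2@6, authorship .......
After op 3 (add_cursor(1)): buffer="xouocuo" (len 7), cursors c1@0 c3@1 c2@6, authorship .......
After op 4 (insert('y')): buffer="yxyouocuyo" (len 10), cursors c1@1 c3@3 c2@9, authorship 1.3.....2.
After op 5 (delete): buffer="xouocuo" (len 7), cursors c1@0 c3@1 c2@6, authorship .......
After op 6 (insert('c')): buffer="cxcouocuco" (len 10), cursors c1@1 c3@3 c2@9, authorship 1.3.....2.
Authorship (.=original, N=cursor N): 1 . 3 . . . . . 2 .
Index 0: author = 1

Answer: cursor 1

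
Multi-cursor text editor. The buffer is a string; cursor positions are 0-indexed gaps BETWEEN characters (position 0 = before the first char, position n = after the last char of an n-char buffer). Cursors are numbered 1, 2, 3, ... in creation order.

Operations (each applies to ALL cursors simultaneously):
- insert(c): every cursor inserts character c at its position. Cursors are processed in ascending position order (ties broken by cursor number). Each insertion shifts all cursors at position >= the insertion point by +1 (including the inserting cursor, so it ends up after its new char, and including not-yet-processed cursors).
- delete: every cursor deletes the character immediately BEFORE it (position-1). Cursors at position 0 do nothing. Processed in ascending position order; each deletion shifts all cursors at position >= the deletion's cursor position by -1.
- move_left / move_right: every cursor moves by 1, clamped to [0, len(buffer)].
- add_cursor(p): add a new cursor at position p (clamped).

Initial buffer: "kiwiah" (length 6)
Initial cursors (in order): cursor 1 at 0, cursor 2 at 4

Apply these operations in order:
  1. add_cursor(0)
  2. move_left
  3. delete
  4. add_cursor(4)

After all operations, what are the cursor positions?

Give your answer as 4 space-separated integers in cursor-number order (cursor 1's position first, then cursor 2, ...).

After op 1 (add_cursor(0)): buffer="kiwiah" (len 6), cursors c1@0 c3@0 c2@4, authorship ......
After op 2 (move_left): buffer="kiwiah" (len 6), cursors c1@0 c3@0 c2@3, authorship ......
After op 3 (delete): buffer="kiiah" (len 5), cursors c1@0 c3@0 c2@2, authorship .....
After op 4 (add_cursor(4)): buffer="kiiah" (len 5), cursors c1@0 c3@0 c2@2 c4@4, authorship .....

Answer: 0 2 0 4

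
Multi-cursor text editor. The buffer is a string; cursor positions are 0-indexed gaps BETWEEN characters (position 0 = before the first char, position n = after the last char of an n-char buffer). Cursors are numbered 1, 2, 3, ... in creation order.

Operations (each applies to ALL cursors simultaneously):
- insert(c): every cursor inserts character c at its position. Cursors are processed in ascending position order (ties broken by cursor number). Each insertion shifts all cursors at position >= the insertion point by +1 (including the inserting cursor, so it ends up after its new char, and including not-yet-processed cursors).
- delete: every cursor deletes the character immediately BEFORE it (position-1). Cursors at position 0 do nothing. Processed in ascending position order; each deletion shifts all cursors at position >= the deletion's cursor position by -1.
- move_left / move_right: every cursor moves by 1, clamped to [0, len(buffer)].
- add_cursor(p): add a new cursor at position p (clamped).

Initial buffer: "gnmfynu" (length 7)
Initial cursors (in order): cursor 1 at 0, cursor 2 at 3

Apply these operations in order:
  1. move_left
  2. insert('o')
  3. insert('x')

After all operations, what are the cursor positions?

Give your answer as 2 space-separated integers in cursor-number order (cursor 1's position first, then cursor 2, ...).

Answer: 2 6

Derivation:
After op 1 (move_left): buffer="gnmfynu" (len 7), cursors c1@0 c2@2, authorship .......
After op 2 (insert('o')): buffer="ognomfynu" (len 9), cursors c1@1 c2@4, authorship 1..2.....
After op 3 (insert('x')): buffer="oxgnoxmfynu" (len 11), cursors c1@2 c2@6, authorship 11..22.....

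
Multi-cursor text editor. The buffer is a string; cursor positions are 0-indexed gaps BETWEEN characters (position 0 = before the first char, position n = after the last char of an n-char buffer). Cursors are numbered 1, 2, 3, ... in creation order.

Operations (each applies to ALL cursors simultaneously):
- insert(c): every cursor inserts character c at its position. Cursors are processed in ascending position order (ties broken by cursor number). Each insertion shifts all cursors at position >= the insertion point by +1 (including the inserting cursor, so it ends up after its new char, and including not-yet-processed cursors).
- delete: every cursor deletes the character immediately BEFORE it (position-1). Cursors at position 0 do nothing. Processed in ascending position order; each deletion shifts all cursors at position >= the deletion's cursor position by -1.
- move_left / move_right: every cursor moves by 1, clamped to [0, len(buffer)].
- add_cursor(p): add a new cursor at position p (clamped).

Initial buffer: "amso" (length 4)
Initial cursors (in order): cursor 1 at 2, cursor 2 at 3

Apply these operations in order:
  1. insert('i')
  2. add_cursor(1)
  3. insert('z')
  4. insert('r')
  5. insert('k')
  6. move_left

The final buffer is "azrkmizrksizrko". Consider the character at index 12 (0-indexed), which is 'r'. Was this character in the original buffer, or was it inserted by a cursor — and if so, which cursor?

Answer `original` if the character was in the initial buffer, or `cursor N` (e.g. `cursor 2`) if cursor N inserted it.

Answer: cursor 2

Derivation:
After op 1 (insert('i')): buffer="amisio" (len 6), cursors c1@3 c2@5, authorship ..1.2.
After op 2 (add_cursor(1)): buffer="amisio" (len 6), cursors c3@1 c1@3 c2@5, authorship ..1.2.
After op 3 (insert('z')): buffer="azmizsizo" (len 9), cursors c3@2 c1@5 c2@8, authorship .3.11.22.
After op 4 (insert('r')): buffer="azrmizrsizro" (len 12), cursors c3@3 c1@7 c2@11, authorship .33.111.222.
After op 5 (insert('k')): buffer="azrkmizrksizrko" (len 15), cursors c3@4 c1@9 c2@14, authorship .333.1111.2222.
After op 6 (move_left): buffer="azrkmizrksizrko" (len 15), cursors c3@3 c1@8 c2@13, authorship .333.1111.2222.
Authorship (.=original, N=cursor N): . 3 3 3 . 1 1 1 1 . 2 2 2 2 .
Index 12: author = 2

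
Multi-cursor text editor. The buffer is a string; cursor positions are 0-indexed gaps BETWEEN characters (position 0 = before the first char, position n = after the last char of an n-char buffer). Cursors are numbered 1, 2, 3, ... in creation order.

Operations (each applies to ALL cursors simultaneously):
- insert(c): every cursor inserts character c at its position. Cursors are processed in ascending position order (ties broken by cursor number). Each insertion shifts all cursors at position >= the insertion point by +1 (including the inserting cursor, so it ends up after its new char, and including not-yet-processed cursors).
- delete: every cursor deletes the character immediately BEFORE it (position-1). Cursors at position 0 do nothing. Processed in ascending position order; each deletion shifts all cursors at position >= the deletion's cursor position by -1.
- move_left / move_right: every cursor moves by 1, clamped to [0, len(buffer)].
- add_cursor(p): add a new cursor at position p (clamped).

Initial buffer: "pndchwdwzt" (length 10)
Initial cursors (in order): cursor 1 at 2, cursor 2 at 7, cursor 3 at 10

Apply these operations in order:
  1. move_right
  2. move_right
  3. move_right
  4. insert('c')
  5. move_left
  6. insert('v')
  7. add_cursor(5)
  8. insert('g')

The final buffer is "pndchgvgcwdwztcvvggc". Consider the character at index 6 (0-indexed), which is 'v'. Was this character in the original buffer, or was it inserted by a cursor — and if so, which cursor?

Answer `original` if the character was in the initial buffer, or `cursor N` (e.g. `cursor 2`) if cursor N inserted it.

Answer: cursor 1

Derivation:
After op 1 (move_right): buffer="pndchwdwzt" (len 10), cursors c1@3 c2@8 c3@10, authorship ..........
After op 2 (move_right): buffer="pndchwdwzt" (len 10), cursors c1@4 c2@9 c3@10, authorship ..........
After op 3 (move_right): buffer="pndchwdwzt" (len 10), cursors c1@5 c2@10 c3@10, authorship ..........
After op 4 (insert('c')): buffer="pndchcwdwztcc" (len 13), cursors c1@6 c2@13 c3@13, authorship .....1.....23
After op 5 (move_left): buffer="pndchcwdwztcc" (len 13), cursors c1@5 c2@12 c3@12, authorship .....1.....23
After op 6 (insert('v')): buffer="pndchvcwdwztcvvc" (len 16), cursors c1@6 c2@15 c3@15, authorship .....11.....2233
After op 7 (add_cursor(5)): buffer="pndchvcwdwztcvvc" (len 16), cursors c4@5 c1@6 c2@15 c3@15, authorship .....11.....2233
After op 8 (insert('g')): buffer="pndchgvgcwdwztcvvggc" (len 20), cursors c4@6 c1@8 c2@19 c3@19, authorship .....4111.....223233
Authorship (.=original, N=cursor N): . . . . . 4 1 1 1 . . . . . 2 2 3 2 3 3
Index 6: author = 1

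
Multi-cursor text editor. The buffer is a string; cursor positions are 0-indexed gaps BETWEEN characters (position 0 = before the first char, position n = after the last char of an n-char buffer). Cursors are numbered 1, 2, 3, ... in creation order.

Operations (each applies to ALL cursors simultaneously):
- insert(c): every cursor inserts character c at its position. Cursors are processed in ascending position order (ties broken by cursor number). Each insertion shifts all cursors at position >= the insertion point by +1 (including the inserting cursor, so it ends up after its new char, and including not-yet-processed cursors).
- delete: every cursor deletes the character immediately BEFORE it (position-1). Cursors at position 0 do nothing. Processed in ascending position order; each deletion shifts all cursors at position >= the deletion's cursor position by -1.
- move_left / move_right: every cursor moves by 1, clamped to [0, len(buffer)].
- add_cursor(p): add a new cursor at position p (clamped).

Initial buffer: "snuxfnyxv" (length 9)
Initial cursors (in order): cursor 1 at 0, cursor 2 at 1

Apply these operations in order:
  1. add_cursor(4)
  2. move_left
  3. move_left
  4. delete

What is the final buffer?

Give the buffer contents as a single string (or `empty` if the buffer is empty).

After op 1 (add_cursor(4)): buffer="snuxfnyxv" (len 9), cursors c1@0 c2@1 c3@4, authorship .........
After op 2 (move_left): buffer="snuxfnyxv" (len 9), cursors c1@0 c2@0 c3@3, authorship .........
After op 3 (move_left): buffer="snuxfnyxv" (len 9), cursors c1@0 c2@0 c3@2, authorship .........
After op 4 (delete): buffer="suxfnyxv" (len 8), cursors c1@0 c2@0 c3@1, authorship ........

Answer: suxfnyxv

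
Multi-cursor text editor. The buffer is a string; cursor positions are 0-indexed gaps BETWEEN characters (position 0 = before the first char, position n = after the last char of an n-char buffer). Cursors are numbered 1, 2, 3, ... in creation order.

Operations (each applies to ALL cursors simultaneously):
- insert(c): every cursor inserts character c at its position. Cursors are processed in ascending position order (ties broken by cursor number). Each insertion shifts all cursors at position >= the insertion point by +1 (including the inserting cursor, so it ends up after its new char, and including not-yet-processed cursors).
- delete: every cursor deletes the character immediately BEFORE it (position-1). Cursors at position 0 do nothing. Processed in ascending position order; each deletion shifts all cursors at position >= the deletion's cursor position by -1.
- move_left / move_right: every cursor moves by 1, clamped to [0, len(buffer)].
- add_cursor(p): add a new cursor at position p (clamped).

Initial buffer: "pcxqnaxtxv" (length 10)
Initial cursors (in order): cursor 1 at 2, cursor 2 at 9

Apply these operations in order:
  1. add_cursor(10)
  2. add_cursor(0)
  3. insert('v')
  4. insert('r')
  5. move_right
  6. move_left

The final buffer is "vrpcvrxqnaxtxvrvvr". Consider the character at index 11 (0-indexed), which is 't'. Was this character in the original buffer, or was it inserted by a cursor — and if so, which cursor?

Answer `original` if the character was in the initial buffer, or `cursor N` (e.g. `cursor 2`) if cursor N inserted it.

Answer: original

Derivation:
After op 1 (add_cursor(10)): buffer="pcxqnaxtxv" (len 10), cursors c1@2 c2@9 c3@10, authorship ..........
After op 2 (add_cursor(0)): buffer="pcxqnaxtxv" (len 10), cursors c4@0 c1@2 c2@9 c3@10, authorship ..........
After op 3 (insert('v')): buffer="vpcvxqnaxtxvvv" (len 14), cursors c4@1 c1@4 c2@12 c3@14, authorship 4..1.......2.3
After op 4 (insert('r')): buffer="vrpcvrxqnaxtxvrvvr" (len 18), cursors c4@2 c1@6 c2@15 c3@18, authorship 44..11.......22.33
After op 5 (move_right): buffer="vrpcvrxqnaxtxvrvvr" (len 18), cursors c4@3 c1@7 c2@16 c3@18, authorship 44..11.......22.33
After op 6 (move_left): buffer="vrpcvrxqnaxtxvrvvr" (len 18), cursors c4@2 c1@6 c2@15 c3@17, authorship 44..11.......22.33
Authorship (.=original, N=cursor N): 4 4 . . 1 1 . . . . . . . 2 2 . 3 3
Index 11: author = original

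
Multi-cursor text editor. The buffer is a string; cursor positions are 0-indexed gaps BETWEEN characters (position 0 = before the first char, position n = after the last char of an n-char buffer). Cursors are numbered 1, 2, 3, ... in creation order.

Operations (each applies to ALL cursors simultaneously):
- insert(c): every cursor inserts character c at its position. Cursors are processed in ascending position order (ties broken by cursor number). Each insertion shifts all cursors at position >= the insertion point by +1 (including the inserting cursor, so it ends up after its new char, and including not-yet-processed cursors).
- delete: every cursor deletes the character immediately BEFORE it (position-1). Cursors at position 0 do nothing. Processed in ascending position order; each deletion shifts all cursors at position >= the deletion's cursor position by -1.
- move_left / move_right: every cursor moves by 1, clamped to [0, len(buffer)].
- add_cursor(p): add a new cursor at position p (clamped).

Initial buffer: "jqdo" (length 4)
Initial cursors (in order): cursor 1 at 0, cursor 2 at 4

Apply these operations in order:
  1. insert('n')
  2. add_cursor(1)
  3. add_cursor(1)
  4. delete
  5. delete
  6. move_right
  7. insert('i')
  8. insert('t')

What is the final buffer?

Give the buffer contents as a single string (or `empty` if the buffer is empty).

Answer: jiiitttqdit

Derivation:
After op 1 (insert('n')): buffer="njqdon" (len 6), cursors c1@1 c2@6, authorship 1....2
After op 2 (add_cursor(1)): buffer="njqdon" (len 6), cursors c1@1 c3@1 c2@6, authorship 1....2
After op 3 (add_cursor(1)): buffer="njqdon" (len 6), cursors c1@1 c3@1 c4@1 c2@6, authorship 1....2
After op 4 (delete): buffer="jqdo" (len 4), cursors c1@0 c3@0 c4@0 c2@4, authorship ....
After op 5 (delete): buffer="jqd" (len 3), cursors c1@0 c3@0 c4@0 c2@3, authorship ...
After op 6 (move_right): buffer="jqd" (len 3), cursors c1@1 c3@1 c4@1 c2@3, authorship ...
After op 7 (insert('i')): buffer="jiiiqdi" (len 7), cursors c1@4 c3@4 c4@4 c2@7, authorship .134..2
After op 8 (insert('t')): buffer="jiiitttqdit" (len 11), cursors c1@7 c3@7 c4@7 c2@11, authorship .134134..22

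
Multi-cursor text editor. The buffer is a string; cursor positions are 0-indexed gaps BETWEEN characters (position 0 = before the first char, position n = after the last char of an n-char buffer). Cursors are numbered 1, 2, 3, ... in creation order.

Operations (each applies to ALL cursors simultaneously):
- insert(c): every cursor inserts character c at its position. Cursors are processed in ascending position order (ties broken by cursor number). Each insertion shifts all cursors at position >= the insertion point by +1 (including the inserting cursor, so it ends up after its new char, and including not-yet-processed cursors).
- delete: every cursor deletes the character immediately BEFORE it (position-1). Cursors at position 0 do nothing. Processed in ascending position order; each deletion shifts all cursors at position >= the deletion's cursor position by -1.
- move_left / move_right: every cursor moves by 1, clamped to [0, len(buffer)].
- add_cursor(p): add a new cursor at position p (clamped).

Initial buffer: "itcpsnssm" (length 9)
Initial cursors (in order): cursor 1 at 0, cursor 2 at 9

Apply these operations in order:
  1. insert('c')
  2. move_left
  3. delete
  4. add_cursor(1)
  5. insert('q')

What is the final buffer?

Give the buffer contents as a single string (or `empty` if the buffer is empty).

After op 1 (insert('c')): buffer="citcpsnssmc" (len 11), cursors c1@1 c2@11, authorship 1.........2
After op 2 (move_left): buffer="citcpsnssmc" (len 11), cursors c1@0 c2@10, authorship 1.........2
After op 3 (delete): buffer="citcpsnssc" (len 10), cursors c1@0 c2@9, authorship 1........2
After op 4 (add_cursor(1)): buffer="citcpsnssc" (len 10), cursors c1@0 c3@1 c2@9, authorship 1........2
After op 5 (insert('q')): buffer="qcqitcpsnssqc" (len 13), cursors c1@1 c3@3 c2@12, authorship 113........22

Answer: qcqitcpsnssqc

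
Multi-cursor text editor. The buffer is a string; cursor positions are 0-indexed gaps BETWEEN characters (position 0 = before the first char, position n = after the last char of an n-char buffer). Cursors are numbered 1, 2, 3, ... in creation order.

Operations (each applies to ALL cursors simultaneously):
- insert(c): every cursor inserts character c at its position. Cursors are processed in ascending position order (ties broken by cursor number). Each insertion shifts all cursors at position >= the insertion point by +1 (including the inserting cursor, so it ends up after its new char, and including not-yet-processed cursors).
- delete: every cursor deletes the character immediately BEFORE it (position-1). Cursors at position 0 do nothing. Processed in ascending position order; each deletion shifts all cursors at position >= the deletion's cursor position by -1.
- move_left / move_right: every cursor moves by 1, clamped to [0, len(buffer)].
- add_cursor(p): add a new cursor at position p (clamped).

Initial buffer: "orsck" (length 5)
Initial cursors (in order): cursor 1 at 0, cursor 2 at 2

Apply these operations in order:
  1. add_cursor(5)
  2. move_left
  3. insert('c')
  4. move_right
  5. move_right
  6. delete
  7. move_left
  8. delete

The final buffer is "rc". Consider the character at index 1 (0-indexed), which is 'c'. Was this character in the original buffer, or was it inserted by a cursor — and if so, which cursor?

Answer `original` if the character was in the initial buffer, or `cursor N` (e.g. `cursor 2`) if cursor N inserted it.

After op 1 (add_cursor(5)): buffer="orsck" (len 5), cursors c1@0 c2@2 c3@5, authorship .....
After op 2 (move_left): buffer="orsck" (len 5), cursors c1@0 c2@1 c3@4, authorship .....
After op 3 (insert('c')): buffer="cocrscck" (len 8), cursors c1@1 c2@3 c3@7, authorship 1.2...3.
After op 4 (move_right): buffer="cocrscck" (len 8), cursors c1@2 c2@4 c3@8, authorship 1.2...3.
After op 5 (move_right): buffer="cocrscck" (len 8), cursors c1@3 c2@5 c3@8, authorship 1.2...3.
After op 6 (delete): buffer="corcc" (len 5), cursors c1@2 c2@3 c3@5, authorship 1...3
After op 7 (move_left): buffer="corcc" (len 5), cursors c1@1 c2@2 c3@4, authorship 1...3
After op 8 (delete): buffer="rc" (len 2), cursors c1@0 c2@0 c3@1, authorship .3
Authorship (.=original, N=cursor N): . 3
Index 1: author = 3

Answer: cursor 3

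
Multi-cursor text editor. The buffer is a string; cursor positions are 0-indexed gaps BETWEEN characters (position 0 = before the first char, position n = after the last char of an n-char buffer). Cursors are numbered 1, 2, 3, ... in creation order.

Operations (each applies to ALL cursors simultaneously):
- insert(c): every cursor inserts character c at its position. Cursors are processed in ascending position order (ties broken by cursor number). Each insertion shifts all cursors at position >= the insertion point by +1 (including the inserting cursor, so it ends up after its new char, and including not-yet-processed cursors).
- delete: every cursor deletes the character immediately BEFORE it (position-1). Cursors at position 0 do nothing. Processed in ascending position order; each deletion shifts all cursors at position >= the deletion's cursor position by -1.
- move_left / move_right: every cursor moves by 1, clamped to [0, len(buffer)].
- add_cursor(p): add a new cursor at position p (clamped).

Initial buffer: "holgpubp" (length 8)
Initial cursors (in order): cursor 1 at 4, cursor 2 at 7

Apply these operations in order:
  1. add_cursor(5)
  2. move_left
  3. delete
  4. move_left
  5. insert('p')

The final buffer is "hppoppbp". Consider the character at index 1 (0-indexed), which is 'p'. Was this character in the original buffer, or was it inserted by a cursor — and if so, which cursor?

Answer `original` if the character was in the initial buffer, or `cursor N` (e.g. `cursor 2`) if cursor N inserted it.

Answer: cursor 1

Derivation:
After op 1 (add_cursor(5)): buffer="holgpubp" (len 8), cursors c1@4 c3@5 c2@7, authorship ........
After op 2 (move_left): buffer="holgpubp" (len 8), cursors c1@3 c3@4 c2@6, authorship ........
After op 3 (delete): buffer="hopbp" (len 5), cursors c1@2 c3@2 c2@3, authorship .....
After op 4 (move_left): buffer="hopbp" (len 5), cursors c1@1 c3@1 c2@2, authorship .....
After op 5 (insert('p')): buffer="hppoppbp" (len 8), cursors c1@3 c3@3 c2@5, authorship .13.2...
Authorship (.=original, N=cursor N): . 1 3 . 2 . . .
Index 1: author = 1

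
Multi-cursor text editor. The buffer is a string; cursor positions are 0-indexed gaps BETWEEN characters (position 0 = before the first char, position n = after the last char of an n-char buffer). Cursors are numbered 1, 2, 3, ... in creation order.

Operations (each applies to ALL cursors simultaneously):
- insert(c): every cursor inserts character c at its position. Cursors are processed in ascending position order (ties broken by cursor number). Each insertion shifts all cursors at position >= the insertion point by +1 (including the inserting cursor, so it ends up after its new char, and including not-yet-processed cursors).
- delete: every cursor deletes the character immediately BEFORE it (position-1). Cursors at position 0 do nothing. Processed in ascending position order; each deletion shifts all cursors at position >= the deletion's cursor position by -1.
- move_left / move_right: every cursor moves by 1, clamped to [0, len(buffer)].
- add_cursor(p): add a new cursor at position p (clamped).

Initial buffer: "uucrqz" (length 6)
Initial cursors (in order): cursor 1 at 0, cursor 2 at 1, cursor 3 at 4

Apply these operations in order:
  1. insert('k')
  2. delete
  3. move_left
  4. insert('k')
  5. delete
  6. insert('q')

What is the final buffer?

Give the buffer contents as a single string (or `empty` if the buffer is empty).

Answer: qquucqrqz

Derivation:
After op 1 (insert('k')): buffer="kukucrkqz" (len 9), cursors c1@1 c2@3 c3@7, authorship 1.2...3..
After op 2 (delete): buffer="uucrqz" (len 6), cursors c1@0 c2@1 c3@4, authorship ......
After op 3 (move_left): buffer="uucrqz" (len 6), cursors c1@0 c2@0 c3@3, authorship ......
After op 4 (insert('k')): buffer="kkuuckrqz" (len 9), cursors c1@2 c2@2 c3@6, authorship 12...3...
After op 5 (delete): buffer="uucrqz" (len 6), cursors c1@0 c2@0 c3@3, authorship ......
After op 6 (insert('q')): buffer="qquucqrqz" (len 9), cursors c1@2 c2@2 c3@6, authorship 12...3...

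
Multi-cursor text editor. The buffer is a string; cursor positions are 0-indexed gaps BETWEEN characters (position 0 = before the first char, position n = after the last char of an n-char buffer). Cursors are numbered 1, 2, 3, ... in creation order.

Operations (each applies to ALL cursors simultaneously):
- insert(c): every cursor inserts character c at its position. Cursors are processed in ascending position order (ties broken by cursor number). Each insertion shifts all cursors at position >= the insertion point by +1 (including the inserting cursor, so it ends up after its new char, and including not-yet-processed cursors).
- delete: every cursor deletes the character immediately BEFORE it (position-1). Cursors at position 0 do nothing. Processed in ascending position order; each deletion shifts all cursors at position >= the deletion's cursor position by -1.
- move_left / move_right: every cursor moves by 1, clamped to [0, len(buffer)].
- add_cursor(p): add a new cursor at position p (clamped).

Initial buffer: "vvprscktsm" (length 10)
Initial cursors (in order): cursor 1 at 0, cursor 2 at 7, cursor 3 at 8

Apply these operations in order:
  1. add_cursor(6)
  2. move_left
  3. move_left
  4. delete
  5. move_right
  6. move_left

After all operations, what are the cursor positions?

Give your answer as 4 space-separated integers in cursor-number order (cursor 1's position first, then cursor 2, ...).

Answer: 0 3 3 3

Derivation:
After op 1 (add_cursor(6)): buffer="vvprscktsm" (len 10), cursors c1@0 c4@6 c2@7 c3@8, authorship ..........
After op 2 (move_left): buffer="vvprscktsm" (len 10), cursors c1@0 c4@5 c2@6 c3@7, authorship ..........
After op 3 (move_left): buffer="vvprscktsm" (len 10), cursors c1@0 c4@4 c2@5 c3@6, authorship ..........
After op 4 (delete): buffer="vvpktsm" (len 7), cursors c1@0 c2@3 c3@3 c4@3, authorship .......
After op 5 (move_right): buffer="vvpktsm" (len 7), cursors c1@1 c2@4 c3@4 c4@4, authorship .......
After op 6 (move_left): buffer="vvpktsm" (len 7), cursors c1@0 c2@3 c3@3 c4@3, authorship .......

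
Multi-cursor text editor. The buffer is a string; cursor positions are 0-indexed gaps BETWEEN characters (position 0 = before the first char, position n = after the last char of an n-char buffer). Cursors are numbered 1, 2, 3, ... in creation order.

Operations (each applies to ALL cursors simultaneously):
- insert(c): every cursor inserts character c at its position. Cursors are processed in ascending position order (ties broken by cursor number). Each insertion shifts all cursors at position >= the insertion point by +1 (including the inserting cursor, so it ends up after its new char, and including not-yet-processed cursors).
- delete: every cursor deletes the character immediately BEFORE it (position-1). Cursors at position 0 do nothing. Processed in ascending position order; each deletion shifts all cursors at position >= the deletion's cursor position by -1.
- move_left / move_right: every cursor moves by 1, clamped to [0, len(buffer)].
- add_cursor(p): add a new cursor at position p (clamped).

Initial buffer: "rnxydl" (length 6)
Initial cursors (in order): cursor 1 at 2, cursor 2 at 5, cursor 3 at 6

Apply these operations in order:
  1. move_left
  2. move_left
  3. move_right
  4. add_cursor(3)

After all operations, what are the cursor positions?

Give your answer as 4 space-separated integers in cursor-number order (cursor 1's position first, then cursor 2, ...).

Answer: 1 4 5 3

Derivation:
After op 1 (move_left): buffer="rnxydl" (len 6), cursors c1@1 c2@4 c3@5, authorship ......
After op 2 (move_left): buffer="rnxydl" (len 6), cursors c1@0 c2@3 c3@4, authorship ......
After op 3 (move_right): buffer="rnxydl" (len 6), cursors c1@1 c2@4 c3@5, authorship ......
After op 4 (add_cursor(3)): buffer="rnxydl" (len 6), cursors c1@1 c4@3 c2@4 c3@5, authorship ......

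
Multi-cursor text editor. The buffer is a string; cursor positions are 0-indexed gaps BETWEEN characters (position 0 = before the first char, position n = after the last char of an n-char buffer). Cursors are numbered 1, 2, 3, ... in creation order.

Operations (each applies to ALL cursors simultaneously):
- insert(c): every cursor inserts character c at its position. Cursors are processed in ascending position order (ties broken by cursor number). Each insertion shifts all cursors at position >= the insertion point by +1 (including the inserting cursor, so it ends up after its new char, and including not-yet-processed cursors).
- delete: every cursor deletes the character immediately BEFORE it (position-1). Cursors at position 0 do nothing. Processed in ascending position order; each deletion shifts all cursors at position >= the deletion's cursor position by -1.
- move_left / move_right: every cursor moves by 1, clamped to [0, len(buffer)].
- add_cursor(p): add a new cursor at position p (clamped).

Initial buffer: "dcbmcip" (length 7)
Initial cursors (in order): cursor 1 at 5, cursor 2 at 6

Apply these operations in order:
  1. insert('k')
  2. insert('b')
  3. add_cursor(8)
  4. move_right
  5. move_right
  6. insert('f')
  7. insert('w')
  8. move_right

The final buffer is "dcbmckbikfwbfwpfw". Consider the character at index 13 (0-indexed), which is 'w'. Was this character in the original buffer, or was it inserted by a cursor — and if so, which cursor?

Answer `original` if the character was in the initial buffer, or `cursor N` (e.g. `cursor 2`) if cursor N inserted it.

After op 1 (insert('k')): buffer="dcbmckikp" (len 9), cursors c1@6 c2@8, authorship .....1.2.
After op 2 (insert('b')): buffer="dcbmckbikbp" (len 11), cursors c1@7 c2@10, authorship .....11.22.
After op 3 (add_cursor(8)): buffer="dcbmckbikbp" (len 11), cursors c1@7 c3@8 c2@10, authorship .....11.22.
After op 4 (move_right): buffer="dcbmckbikbp" (len 11), cursors c1@8 c3@9 c2@11, authorship .....11.22.
After op 5 (move_right): buffer="dcbmckbikbp" (len 11), cursors c1@9 c3@10 c2@11, authorship .....11.22.
After op 6 (insert('f')): buffer="dcbmckbikfbfpf" (len 14), cursors c1@10 c3@12 c2@14, authorship .....11.2123.2
After op 7 (insert('w')): buffer="dcbmckbikfwbfwpfw" (len 17), cursors c1@11 c3@14 c2@17, authorship .....11.211233.22
After op 8 (move_right): buffer="dcbmckbikfwbfwpfw" (len 17), cursors c1@12 c3@15 c2@17, authorship .....11.211233.22
Authorship (.=original, N=cursor N): . . . . . 1 1 . 2 1 1 2 3 3 . 2 2
Index 13: author = 3

Answer: cursor 3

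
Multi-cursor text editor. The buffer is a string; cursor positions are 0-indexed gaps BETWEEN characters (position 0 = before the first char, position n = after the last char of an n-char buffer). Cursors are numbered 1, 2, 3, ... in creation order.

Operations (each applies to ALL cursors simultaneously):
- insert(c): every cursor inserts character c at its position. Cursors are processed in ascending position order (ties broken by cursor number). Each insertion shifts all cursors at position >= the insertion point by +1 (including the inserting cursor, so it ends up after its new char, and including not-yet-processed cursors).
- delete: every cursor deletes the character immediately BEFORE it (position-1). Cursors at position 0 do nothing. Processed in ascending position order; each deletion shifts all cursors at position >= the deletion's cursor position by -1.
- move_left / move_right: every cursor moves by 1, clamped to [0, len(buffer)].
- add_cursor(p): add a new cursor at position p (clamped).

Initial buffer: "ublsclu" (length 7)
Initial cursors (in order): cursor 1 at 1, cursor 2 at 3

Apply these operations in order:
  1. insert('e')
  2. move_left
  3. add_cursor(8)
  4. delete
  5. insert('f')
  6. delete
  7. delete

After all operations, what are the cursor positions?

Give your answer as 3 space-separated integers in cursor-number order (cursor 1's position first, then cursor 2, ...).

Answer: 0 1 3

Derivation:
After op 1 (insert('e')): buffer="ueblesclu" (len 9), cursors c1@2 c2@5, authorship .1..2....
After op 2 (move_left): buffer="ueblesclu" (len 9), cursors c1@1 c2@4, authorship .1..2....
After op 3 (add_cursor(8)): buffer="ueblesclu" (len 9), cursors c1@1 c2@4 c3@8, authorship .1..2....
After op 4 (delete): buffer="ebescu" (len 6), cursors c1@0 c2@2 c3@5, authorship 1.2...
After op 5 (insert('f')): buffer="febfescfu" (len 9), cursors c1@1 c2@4 c3@8, authorship 11.22..3.
After op 6 (delete): buffer="ebescu" (len 6), cursors c1@0 c2@2 c3@5, authorship 1.2...
After op 7 (delete): buffer="eesu" (len 4), cursors c1@0 c2@1 c3@3, authorship 12..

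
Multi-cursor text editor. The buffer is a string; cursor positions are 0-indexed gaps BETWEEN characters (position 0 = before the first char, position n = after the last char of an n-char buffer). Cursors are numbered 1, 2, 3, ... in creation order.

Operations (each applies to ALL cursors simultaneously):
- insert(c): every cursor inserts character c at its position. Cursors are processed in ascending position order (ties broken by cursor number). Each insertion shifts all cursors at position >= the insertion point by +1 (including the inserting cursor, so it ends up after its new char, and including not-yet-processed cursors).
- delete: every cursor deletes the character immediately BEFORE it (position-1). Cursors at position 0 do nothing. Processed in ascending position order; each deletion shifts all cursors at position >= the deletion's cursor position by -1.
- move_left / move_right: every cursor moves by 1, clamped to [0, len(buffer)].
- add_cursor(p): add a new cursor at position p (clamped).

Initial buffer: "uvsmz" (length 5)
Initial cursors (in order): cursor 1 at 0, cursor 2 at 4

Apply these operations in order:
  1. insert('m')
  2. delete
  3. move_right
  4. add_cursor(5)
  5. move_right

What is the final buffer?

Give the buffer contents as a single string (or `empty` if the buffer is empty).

After op 1 (insert('m')): buffer="muvsmmz" (len 7), cursors c1@1 c2@6, authorship 1....2.
After op 2 (delete): buffer="uvsmz" (len 5), cursors c1@0 c2@4, authorship .....
After op 3 (move_right): buffer="uvsmz" (len 5), cursors c1@1 c2@5, authorship .....
After op 4 (add_cursor(5)): buffer="uvsmz" (len 5), cursors c1@1 c2@5 c3@5, authorship .....
After op 5 (move_right): buffer="uvsmz" (len 5), cursors c1@2 c2@5 c3@5, authorship .....

Answer: uvsmz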